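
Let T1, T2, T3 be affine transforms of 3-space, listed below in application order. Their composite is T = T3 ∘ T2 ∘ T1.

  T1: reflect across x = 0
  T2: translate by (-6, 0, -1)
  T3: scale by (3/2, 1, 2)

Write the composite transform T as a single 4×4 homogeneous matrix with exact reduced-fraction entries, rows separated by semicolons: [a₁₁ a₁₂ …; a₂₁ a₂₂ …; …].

T = [-3/2 0 0 -9; 0 1 0 0; 0 0 2 -2; 0 0 0 1]

T1 = [-1 0 0 0; 0 1 0 0; 0 0 1 0; 0 0 0 1]
T2·T1 = [-1 0 0 -6; 0 1 0 0; 0 0 1 -1; 0 0 0 1]
T3·…·T1 = [-3/2 0 0 -9; 0 1 0 0; 0 0 2 -2; 0 0 0 1]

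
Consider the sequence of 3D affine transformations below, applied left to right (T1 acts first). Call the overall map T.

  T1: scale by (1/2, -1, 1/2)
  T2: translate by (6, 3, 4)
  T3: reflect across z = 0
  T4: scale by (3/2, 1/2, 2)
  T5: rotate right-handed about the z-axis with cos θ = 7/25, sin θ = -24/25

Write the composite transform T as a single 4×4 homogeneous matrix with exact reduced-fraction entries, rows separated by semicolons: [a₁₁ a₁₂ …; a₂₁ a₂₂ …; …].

T = [21/100 -12/25 0 99/25; -18/25 -7/50 0 -411/50; 0 0 -1 -8; 0 0 0 1]

T1 = [1/2 0 0 0; 0 -1 0 0; 0 0 1/2 0; 0 0 0 1]
T2·T1 = [1/2 0 0 6; 0 -1 0 3; 0 0 1/2 4; 0 0 0 1]
T3·…·T1 = [1/2 0 0 6; 0 -1 0 3; 0 0 -1/2 -4; 0 0 0 1]
T4·…·T1 = [3/4 0 0 9; 0 -1/2 0 3/2; 0 0 -1 -8; 0 0 0 1]
T5·…·T1 = [21/100 -12/25 0 99/25; -18/25 -7/50 0 -411/50; 0 0 -1 -8; 0 0 0 1]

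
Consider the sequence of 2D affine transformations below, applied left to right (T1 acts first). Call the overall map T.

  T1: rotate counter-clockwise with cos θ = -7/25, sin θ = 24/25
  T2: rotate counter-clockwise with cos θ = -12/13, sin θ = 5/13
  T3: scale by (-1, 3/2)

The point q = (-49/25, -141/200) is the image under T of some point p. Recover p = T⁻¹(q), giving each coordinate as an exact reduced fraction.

T1 = [-7/25 -24/25 0; 24/25 -7/25 0; 0 0 1]
T2·T1 = [-36/325 323/325 0; -323/325 -36/325 0; 0 0 1]
T3·…·T1 = [36/325 -323/325 0; -969/650 -54/325 0; 0 0 1]
det M = -3/2; M⁻¹ = [36/325 -646/975 0; -323/325 -24/325 0; 0 0 1]
M⁻¹ · (-49/25, -141/200)ᵀ = (1/4, 2)ᵀ

p = (1/4, 2)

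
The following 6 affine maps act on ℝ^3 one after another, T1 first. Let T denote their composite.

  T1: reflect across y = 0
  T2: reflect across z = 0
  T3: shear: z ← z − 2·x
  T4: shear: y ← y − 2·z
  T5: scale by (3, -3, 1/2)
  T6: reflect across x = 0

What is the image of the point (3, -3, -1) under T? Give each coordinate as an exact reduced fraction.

T1 reflect across y = 0: (3, -3, -1) → (3, 3, -1)
T2 reflect across z = 0: (3, 3, -1) → (3, 3, 1)
T3 shear: z ← z − 2·x: (3, 3, 1) → (3, 3, -5)
T4 shear: y ← y − 2·z: (3, 3, -5) → (3, 13, -5)
T5 scale by (3, -3, 1/2): (3, 13, -5) → (9, -39, -5/2)
T6 reflect across x = 0: (9, -39, -5/2) → (-9, -39, -5/2)

T(p) = (-9, -39, -5/2)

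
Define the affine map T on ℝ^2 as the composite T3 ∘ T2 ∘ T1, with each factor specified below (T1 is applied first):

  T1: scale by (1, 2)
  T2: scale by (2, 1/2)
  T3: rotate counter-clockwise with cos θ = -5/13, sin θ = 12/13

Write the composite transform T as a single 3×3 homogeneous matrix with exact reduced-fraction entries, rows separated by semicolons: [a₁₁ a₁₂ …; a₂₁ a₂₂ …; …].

T1 = [1 0 0; 0 2 0; 0 0 1]
T2·T1 = [2 0 0; 0 1 0; 0 0 1]
T3·…·T1 = [-10/13 -12/13 0; 24/13 -5/13 0; 0 0 1]

T = [-10/13 -12/13 0; 24/13 -5/13 0; 0 0 1]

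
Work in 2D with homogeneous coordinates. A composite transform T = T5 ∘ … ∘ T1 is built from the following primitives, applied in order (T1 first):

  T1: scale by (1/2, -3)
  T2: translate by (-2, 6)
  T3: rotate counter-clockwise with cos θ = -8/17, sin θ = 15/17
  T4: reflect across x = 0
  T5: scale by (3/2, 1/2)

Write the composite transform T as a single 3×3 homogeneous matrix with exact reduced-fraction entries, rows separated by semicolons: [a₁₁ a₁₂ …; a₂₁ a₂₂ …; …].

T1 = [1/2 0 0; 0 -3 0; 0 0 1]
T2·T1 = [1/2 0 -2; 0 -3 6; 0 0 1]
T3·…·T1 = [-4/17 45/17 -74/17; 15/34 24/17 -78/17; 0 0 1]
T4·…·T1 = [4/17 -45/17 74/17; 15/34 24/17 -78/17; 0 0 1]
T5·…·T1 = [6/17 -135/34 111/17; 15/68 12/17 -39/17; 0 0 1]

T = [6/17 -135/34 111/17; 15/68 12/17 -39/17; 0 0 1]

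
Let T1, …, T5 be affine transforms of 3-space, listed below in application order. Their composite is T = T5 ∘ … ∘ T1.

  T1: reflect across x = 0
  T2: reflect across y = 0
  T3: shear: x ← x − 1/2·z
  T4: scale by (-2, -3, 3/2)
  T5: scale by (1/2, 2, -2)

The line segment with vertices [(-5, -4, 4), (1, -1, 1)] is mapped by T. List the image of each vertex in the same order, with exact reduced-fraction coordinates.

image vertices: (-3, -24, -12), (3/2, -6, -3)

T1 reflect across x = 0: (-5, -4, 4) → (5, -4, 4); (1, -1, 1) → (-1, -1, 1)
T2 reflect across y = 0: (5, -4, 4) → (5, 4, 4); (-1, -1, 1) → (-1, 1, 1)
T3 shear: x ← x − 1/2·z: (5, 4, 4) → (3, 4, 4); (-1, 1, 1) → (-3/2, 1, 1)
T4 scale by (-2, -3, 3/2): (3, 4, 4) → (-6, -12, 6); (-3/2, 1, 1) → (3, -3, 3/2)
T5 scale by (1/2, 2, -2): (-6, -12, 6) → (-3, -24, -12); (3, -3, 3/2) → (3/2, -6, -3)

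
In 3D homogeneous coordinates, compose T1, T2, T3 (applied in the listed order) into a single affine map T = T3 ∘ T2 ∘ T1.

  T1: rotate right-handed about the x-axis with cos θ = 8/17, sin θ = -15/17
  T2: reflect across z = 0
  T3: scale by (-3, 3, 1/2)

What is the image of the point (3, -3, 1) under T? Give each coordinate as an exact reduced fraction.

T1 rotate right-handed about the x-axis with cos θ = 8/17, sin θ = -15/17: (3, -3, 1) → (3, -9/17, 53/17)
T2 reflect across z = 0: (3, -9/17, 53/17) → (3, -9/17, -53/17)
T3 scale by (-3, 3, 1/2): (3, -9/17, -53/17) → (-9, -27/17, -53/34)

T(p) = (-9, -27/17, -53/34)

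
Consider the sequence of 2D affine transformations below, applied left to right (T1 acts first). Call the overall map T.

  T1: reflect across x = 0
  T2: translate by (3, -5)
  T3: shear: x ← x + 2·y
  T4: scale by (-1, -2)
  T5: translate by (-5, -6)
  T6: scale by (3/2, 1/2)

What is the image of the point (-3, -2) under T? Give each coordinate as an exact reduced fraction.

T(p) = (9/2, 4)

T1 reflect across x = 0: (-3, -2) → (3, -2)
T2 translate by (3, -5): (3, -2) → (6, -7)
T3 shear: x ← x + 2·y: (6, -7) → (-8, -7)
T4 scale by (-1, -2): (-8, -7) → (8, 14)
T5 translate by (-5, -6): (8, 14) → (3, 8)
T6 scale by (3/2, 1/2): (3, 8) → (9/2, 4)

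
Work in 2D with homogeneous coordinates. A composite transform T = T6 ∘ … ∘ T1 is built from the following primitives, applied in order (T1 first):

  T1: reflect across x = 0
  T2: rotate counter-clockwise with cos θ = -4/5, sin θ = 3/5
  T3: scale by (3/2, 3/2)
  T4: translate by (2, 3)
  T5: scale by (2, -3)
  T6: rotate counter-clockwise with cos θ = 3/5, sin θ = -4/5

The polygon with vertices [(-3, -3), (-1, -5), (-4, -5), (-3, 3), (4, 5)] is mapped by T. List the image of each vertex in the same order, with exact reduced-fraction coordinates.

image vertices: (-21, -37/2), (-87/5, -263/10), (-141/5, -127/5), (-51/5, 31/10), (93/5, 41/5)

T1 reflect across x = 0: (-3, -3) → (3, -3); (-1, -5) → (1, -5); (-4, -5) → (4, -5); (-3, 3) → (3, 3); (4, 5) → (-4, 5)
T2 rotate counter-clockwise with cos θ = -4/5, sin θ = 3/5: (3, -3) → (-3/5, 21/5); (1, -5) → (11/5, 23/5); (4, -5) → (-1/5, 32/5); (3, 3) → (-21/5, -3/5); (-4, 5) → (1/5, -32/5)
T3 scale by (3/2, 3/2): (-3/5, 21/5) → (-9/10, 63/10); (11/5, 23/5) → (33/10, 69/10); (-1/5, 32/5) → (-3/10, 48/5); (-21/5, -3/5) → (-63/10, -9/10); (1/5, -32/5) → (3/10, -48/5)
T4 translate by (2, 3): (-9/10, 63/10) → (11/10, 93/10); (33/10, 69/10) → (53/10, 99/10); (-3/10, 48/5) → (17/10, 63/5); (-63/10, -9/10) → (-43/10, 21/10); (3/10, -48/5) → (23/10, -33/5)
T5 scale by (2, -3): (11/10, 93/10) → (11/5, -279/10); (53/10, 99/10) → (53/5, -297/10); (17/10, 63/5) → (17/5, -189/5); (-43/10, 21/10) → (-43/5, -63/10); (23/10, -33/5) → (23/5, 99/5)
T6 rotate counter-clockwise with cos θ = 3/5, sin θ = -4/5: (11/5, -279/10) → (-21, -37/2); (53/5, -297/10) → (-87/5, -263/10); (17/5, -189/5) → (-141/5, -127/5); (-43/5, -63/10) → (-51/5, 31/10); (23/5, 99/5) → (93/5, 41/5)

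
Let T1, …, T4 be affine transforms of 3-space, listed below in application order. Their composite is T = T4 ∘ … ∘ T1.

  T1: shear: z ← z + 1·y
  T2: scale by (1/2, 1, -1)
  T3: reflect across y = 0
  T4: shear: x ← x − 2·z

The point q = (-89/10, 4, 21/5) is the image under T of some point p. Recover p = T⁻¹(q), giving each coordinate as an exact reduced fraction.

T1 = [1 0 0 0; 0 1 0 0; 0 1 1 0; 0 0 0 1]
T2·T1 = [1/2 0 0 0; 0 1 0 0; 0 -1 -1 0; 0 0 0 1]
T3·…·T1 = [1/2 0 0 0; 0 -1 0 0; 0 -1 -1 0; 0 0 0 1]
T4·…·T1 = [1/2 2 2 0; 0 -1 0 0; 0 -1 -1 0; 0 0 0 1]
det M = 1/2; M⁻¹ = [2 0 4 0; 0 -1 0 0; 0 1 -1 0; 0 0 0 1]
M⁻¹ · (-89/10, 4, 21/5)ᵀ = (-1, -4, -1/5)ᵀ

p = (-1, -4, -1/5)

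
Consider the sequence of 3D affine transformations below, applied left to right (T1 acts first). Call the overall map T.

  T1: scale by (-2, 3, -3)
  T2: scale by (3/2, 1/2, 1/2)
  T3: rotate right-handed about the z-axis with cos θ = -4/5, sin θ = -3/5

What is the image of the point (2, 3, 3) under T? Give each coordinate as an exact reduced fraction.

T1 scale by (-2, 3, -3): (2, 3, 3) → (-4, 9, -9)
T2 scale by (3/2, 1/2, 1/2): (-4, 9, -9) → (-6, 9/2, -9/2)
T3 rotate right-handed about the z-axis with cos θ = -4/5, sin θ = -3/5: (-6, 9/2, -9/2) → (15/2, 0, -9/2)

T(p) = (15/2, 0, -9/2)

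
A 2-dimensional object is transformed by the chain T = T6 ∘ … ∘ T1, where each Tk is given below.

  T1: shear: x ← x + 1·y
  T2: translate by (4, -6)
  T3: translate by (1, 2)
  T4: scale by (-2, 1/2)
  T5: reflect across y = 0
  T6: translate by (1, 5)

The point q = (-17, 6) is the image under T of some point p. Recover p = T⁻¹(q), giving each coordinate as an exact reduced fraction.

T1 = [1 1 0; 0 1 0; 0 0 1]
T2·T1 = [1 1 4; 0 1 -6; 0 0 1]
T3·…·T1 = [1 1 5; 0 1 -4; 0 0 1]
T4·…·T1 = [-2 -2 -10; 0 1/2 -2; 0 0 1]
T5·…·T1 = [-2 -2 -10; 0 -1/2 2; 0 0 1]
T6·…·T1 = [-2 -2 -9; 0 -1/2 7; 0 0 1]
det M = 1; M⁻¹ = [-1/2 2 -37/2; 0 -2 14; 0 0 1]
M⁻¹ · (-17, 6)ᵀ = (2, 2)ᵀ

p = (2, 2)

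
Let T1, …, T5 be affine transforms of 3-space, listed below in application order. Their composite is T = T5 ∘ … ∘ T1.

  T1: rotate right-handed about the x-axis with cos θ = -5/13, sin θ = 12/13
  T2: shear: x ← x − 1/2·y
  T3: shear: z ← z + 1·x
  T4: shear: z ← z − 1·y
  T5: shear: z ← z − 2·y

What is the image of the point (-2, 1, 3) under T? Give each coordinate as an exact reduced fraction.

T(p) = (-11/26, -41/13, 229/26)

T1 rotate right-handed about the x-axis with cos θ = -5/13, sin θ = 12/13: (-2, 1, 3) → (-2, -41/13, -3/13)
T2 shear: x ← x − 1/2·y: (-2, -41/13, -3/13) → (-11/26, -41/13, -3/13)
T3 shear: z ← z + 1·x: (-11/26, -41/13, -3/13) → (-11/26, -41/13, -17/26)
T4 shear: z ← z − 1·y: (-11/26, -41/13, -17/26) → (-11/26, -41/13, 5/2)
T5 shear: z ← z − 2·y: (-11/26, -41/13, 5/2) → (-11/26, -41/13, 229/26)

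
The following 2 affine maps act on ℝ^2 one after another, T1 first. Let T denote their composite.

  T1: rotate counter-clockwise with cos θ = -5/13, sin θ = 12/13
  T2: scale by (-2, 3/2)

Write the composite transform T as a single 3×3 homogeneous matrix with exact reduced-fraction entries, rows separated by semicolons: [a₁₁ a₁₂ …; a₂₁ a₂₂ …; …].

T1 = [-5/13 -12/13 0; 12/13 -5/13 0; 0 0 1]
T2·T1 = [10/13 24/13 0; 18/13 -15/26 0; 0 0 1]

T = [10/13 24/13 0; 18/13 -15/26 0; 0 0 1]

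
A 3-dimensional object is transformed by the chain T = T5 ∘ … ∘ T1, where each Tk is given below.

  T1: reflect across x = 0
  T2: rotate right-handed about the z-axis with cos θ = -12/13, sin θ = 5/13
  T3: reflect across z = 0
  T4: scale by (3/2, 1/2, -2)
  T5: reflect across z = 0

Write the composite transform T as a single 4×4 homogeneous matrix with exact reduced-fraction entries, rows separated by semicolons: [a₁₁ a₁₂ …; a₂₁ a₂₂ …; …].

T = [18/13 -15/26 0 0; -5/26 -6/13 0 0; 0 0 -2 0; 0 0 0 1]

T1 = [-1 0 0 0; 0 1 0 0; 0 0 1 0; 0 0 0 1]
T2·T1 = [12/13 -5/13 0 0; -5/13 -12/13 0 0; 0 0 1 0; 0 0 0 1]
T3·…·T1 = [12/13 -5/13 0 0; -5/13 -12/13 0 0; 0 0 -1 0; 0 0 0 1]
T4·…·T1 = [18/13 -15/26 0 0; -5/26 -6/13 0 0; 0 0 2 0; 0 0 0 1]
T5·…·T1 = [18/13 -15/26 0 0; -5/26 -6/13 0 0; 0 0 -2 0; 0 0 0 1]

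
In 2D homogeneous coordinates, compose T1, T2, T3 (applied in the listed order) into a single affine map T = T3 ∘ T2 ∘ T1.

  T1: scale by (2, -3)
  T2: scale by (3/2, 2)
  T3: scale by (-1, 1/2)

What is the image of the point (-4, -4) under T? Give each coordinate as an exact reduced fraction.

T(p) = (12, 12)

T1 scale by (2, -3): (-4, -4) → (-8, 12)
T2 scale by (3/2, 2): (-8, 12) → (-12, 24)
T3 scale by (-1, 1/2): (-12, 24) → (12, 12)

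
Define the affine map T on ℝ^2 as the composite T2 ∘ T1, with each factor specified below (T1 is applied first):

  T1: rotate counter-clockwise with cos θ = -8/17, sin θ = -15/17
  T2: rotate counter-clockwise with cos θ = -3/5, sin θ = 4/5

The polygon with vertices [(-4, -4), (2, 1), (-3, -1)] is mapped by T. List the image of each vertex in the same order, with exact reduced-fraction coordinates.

image vertices: (-284/85, -388/85), (31/17, 22/17), (-239/85, -123/85)

T1 rotate counter-clockwise with cos θ = -8/17, sin θ = -15/17: (-4, -4) → (-28/17, 92/17); (2, 1) → (-1/17, -38/17); (-3, -1) → (9/17, 53/17)
T2 rotate counter-clockwise with cos θ = -3/5, sin θ = 4/5: (-28/17, 92/17) → (-284/85, -388/85); (-1/17, -38/17) → (31/17, 22/17); (9/17, 53/17) → (-239/85, -123/85)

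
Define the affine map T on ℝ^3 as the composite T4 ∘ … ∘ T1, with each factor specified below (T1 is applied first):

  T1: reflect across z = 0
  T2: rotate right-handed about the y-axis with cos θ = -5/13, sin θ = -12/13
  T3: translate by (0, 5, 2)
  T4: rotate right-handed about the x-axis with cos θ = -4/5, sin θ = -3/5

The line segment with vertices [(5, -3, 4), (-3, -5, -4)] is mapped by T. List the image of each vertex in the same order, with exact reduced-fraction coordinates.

image vertices: (23/13, 214/65, -502/65), (-33/13, -18/13, 24/13)

T1 reflect across z = 0: (5, -3, 4) → (5, -3, -4); (-3, -5, -4) → (-3, -5, 4)
T2 rotate right-handed about the y-axis with cos θ = -5/13, sin θ = -12/13: (5, -3, -4) → (23/13, -3, 80/13); (-3, -5, 4) → (-33/13, -5, -56/13)
T3 translate by (0, 5, 2): (23/13, -3, 80/13) → (23/13, 2, 106/13); (-33/13, -5, -56/13) → (-33/13, 0, -30/13)
T4 rotate right-handed about the x-axis with cos θ = -4/5, sin θ = -3/5: (23/13, 2, 106/13) → (23/13, 214/65, -502/65); (-33/13, 0, -30/13) → (-33/13, -18/13, 24/13)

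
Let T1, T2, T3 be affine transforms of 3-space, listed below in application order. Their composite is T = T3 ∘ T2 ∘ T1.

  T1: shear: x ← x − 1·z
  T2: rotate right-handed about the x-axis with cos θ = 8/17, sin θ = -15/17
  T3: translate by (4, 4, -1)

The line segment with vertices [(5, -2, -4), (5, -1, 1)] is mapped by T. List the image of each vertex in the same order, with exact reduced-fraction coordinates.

T1 shear: x ← x − 1·z: (5, -2, -4) → (9, -2, -4); (5, -1, 1) → (4, -1, 1)
T2 rotate right-handed about the x-axis with cos θ = 8/17, sin θ = -15/17: (9, -2, -4) → (9, -76/17, -2/17); (4, -1, 1) → (4, 7/17, 23/17)
T3 translate by (4, 4, -1): (9, -76/17, -2/17) → (13, -8/17, -19/17); (4, 7/17, 23/17) → (8, 75/17, 6/17)

image vertices: (13, -8/17, -19/17), (8, 75/17, 6/17)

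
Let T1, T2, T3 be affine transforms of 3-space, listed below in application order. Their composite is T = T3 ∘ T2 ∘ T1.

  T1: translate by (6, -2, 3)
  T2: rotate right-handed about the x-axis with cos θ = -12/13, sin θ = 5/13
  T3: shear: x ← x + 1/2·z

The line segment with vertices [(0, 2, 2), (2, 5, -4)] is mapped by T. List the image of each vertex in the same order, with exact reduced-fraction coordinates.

T1 translate by (6, -2, 3): (0, 2, 2) → (6, 0, 5); (2, 5, -4) → (8, 3, -1)
T2 rotate right-handed about the x-axis with cos θ = -12/13, sin θ = 5/13: (6, 0, 5) → (6, -25/13, -60/13); (8, 3, -1) → (8, -31/13, 27/13)
T3 shear: x ← x + 1/2·z: (6, -25/13, -60/13) → (48/13, -25/13, -60/13); (8, -31/13, 27/13) → (235/26, -31/13, 27/13)

image vertices: (48/13, -25/13, -60/13), (235/26, -31/13, 27/13)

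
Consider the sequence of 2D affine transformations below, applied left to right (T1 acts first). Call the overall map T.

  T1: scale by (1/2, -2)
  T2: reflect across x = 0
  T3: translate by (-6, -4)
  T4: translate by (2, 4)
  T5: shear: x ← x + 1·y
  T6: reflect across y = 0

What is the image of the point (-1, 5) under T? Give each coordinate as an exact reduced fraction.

T(p) = (-27/2, 10)

T1 scale by (1/2, -2): (-1, 5) → (-1/2, -10)
T2 reflect across x = 0: (-1/2, -10) → (1/2, -10)
T3 translate by (-6, -4): (1/2, -10) → (-11/2, -14)
T4 translate by (2, 4): (-11/2, -14) → (-7/2, -10)
T5 shear: x ← x + 1·y: (-7/2, -10) → (-27/2, -10)
T6 reflect across y = 0: (-27/2, -10) → (-27/2, 10)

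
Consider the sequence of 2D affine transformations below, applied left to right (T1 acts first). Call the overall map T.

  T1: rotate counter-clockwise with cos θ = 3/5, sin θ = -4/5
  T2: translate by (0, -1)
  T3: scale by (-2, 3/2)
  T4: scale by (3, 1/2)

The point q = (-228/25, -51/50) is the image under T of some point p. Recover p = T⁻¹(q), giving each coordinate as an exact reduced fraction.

T1 = [3/5 4/5 0; -4/5 3/5 0; 0 0 1]
T2·T1 = [3/5 4/5 0; -4/5 3/5 -1; 0 0 1]
T3·…·T1 = [-6/5 -8/5 0; -6/5 9/10 -3/2; 0 0 1]
T4·…·T1 = [-18/5 -24/5 0; -3/5 9/20 -3/4; 0 0 1]
det M = -9/2; M⁻¹ = [-1/10 -16/15 -4/5; -2/15 4/5 3/5; 0 0 1]
M⁻¹ · (-228/25, -51/50)ᵀ = (6/5, 1)ᵀ

p = (6/5, 1)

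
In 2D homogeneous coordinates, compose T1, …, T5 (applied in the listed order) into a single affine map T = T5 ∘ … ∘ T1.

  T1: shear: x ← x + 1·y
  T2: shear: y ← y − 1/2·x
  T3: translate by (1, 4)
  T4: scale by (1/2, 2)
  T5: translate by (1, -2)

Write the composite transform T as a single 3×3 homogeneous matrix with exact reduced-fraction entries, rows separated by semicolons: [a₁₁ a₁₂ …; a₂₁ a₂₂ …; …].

T = [1/2 1/2 3/2; -1 1 6; 0 0 1]

T1 = [1 1 0; 0 1 0; 0 0 1]
T2·T1 = [1 1 0; -1/2 1/2 0; 0 0 1]
T3·…·T1 = [1 1 1; -1/2 1/2 4; 0 0 1]
T4·…·T1 = [1/2 1/2 1/2; -1 1 8; 0 0 1]
T5·…·T1 = [1/2 1/2 3/2; -1 1 6; 0 0 1]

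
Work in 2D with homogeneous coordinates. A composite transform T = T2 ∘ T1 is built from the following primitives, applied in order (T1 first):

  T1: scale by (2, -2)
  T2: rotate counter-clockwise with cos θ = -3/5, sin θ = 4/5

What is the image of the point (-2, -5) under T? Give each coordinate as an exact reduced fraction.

T(p) = (-28/5, -46/5)

T1 scale by (2, -2): (-2, -5) → (-4, 10)
T2 rotate counter-clockwise with cos θ = -3/5, sin θ = 4/5: (-4, 10) → (-28/5, -46/5)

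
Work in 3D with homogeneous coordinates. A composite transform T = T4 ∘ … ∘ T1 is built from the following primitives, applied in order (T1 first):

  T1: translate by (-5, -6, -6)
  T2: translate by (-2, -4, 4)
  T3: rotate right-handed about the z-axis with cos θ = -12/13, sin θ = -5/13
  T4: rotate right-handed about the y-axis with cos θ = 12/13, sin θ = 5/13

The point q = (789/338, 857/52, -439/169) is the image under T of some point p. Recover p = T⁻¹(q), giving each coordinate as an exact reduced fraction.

T1 = [1 0 0 -5; 0 1 0 -6; 0 0 1 -6; 0 0 0 1]
T2·T1 = [1 0 0 -7; 0 1 0 -10; 0 0 1 -2; 0 0 0 1]
T3·…·T1 = [-12/13 5/13 0 34/13; -5/13 -12/13 0 155/13; 0 0 1 -2; 0 0 0 1]
T4·…·T1 = [-144/169 60/169 5/13 278/169; -5/13 -12/13 0 155/13; 60/169 -25/169 12/13 -482/169; 0 0 0 1]
det M = 1; M⁻¹ = [-144/169 -5/13 60/169 7; 60/169 -12/13 -25/169 10; 5/13 0 12/13 2; 0 0 0 1]
M⁻¹ · (789/338, 857/52, -439/169)ᵀ = (-9/4, -4, 1/2)ᵀ

p = (-9/4, -4, 1/2)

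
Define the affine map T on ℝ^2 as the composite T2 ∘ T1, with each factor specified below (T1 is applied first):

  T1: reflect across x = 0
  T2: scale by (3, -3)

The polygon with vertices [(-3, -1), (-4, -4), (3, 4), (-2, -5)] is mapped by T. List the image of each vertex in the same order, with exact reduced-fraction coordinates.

T1 reflect across x = 0: (-3, -1) → (3, -1); (-4, -4) → (4, -4); (3, 4) → (-3, 4); (-2, -5) → (2, -5)
T2 scale by (3, -3): (3, -1) → (9, 3); (4, -4) → (12, 12); (-3, 4) → (-9, -12); (2, -5) → (6, 15)

image vertices: (9, 3), (12, 12), (-9, -12), (6, 15)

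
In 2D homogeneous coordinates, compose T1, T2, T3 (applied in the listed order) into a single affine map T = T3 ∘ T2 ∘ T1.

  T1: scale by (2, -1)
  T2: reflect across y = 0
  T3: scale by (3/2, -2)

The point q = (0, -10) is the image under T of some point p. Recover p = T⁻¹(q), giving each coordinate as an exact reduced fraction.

p = (0, 5)

T1 = [2 0 0; 0 -1 0; 0 0 1]
T2·T1 = [2 0 0; 0 1 0; 0 0 1]
T3·…·T1 = [3 0 0; 0 -2 0; 0 0 1]
det M = -6; M⁻¹ = [1/3 0 0; 0 -1/2 0; 0 0 1]
M⁻¹ · (0, -10)ᵀ = (0, 5)ᵀ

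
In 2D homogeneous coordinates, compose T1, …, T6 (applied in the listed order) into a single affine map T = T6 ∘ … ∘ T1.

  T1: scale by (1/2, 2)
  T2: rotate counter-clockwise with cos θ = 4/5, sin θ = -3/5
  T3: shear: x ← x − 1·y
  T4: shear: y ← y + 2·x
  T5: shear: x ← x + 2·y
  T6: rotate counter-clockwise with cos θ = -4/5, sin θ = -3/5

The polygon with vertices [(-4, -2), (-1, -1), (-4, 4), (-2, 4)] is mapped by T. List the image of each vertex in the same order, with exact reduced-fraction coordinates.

T1 scale by (1/2, 2): (-4, -2) → (-2, -4); (-1, -1) → (-1/2, -2); (-4, 4) → (-2, 8); (-2, 4) → (-1, 8)
T2 rotate counter-clockwise with cos θ = 4/5, sin θ = -3/5: (-2, -4) → (-4, -2); (-1/2, -2) → (-8/5, -13/10); (-2, 8) → (16/5, 38/5); (-1, 8) → (4, 7)
T3 shear: x ← x − 1·y: (-4, -2) → (-2, -2); (-8/5, -13/10) → (-3/10, -13/10); (16/5, 38/5) → (-22/5, 38/5); (4, 7) → (-3, 7)
T4 shear: y ← y + 2·x: (-2, -2) → (-2, -6); (-3/10, -13/10) → (-3/10, -19/10); (-22/5, 38/5) → (-22/5, -6/5); (-3, 7) → (-3, 1)
T5 shear: x ← x + 2·y: (-2, -6) → (-14, -6); (-3/10, -19/10) → (-41/10, -19/10); (-22/5, -6/5) → (-34/5, -6/5); (-3, 1) → (-1, 1)
T6 rotate counter-clockwise with cos θ = -4/5, sin θ = -3/5: (-14, -6) → (38/5, 66/5); (-41/10, -19/10) → (107/50, 199/50); (-34/5, -6/5) → (118/25, 126/25); (-1, 1) → (7/5, -1/5)

image vertices: (38/5, 66/5), (107/50, 199/50), (118/25, 126/25), (7/5, -1/5)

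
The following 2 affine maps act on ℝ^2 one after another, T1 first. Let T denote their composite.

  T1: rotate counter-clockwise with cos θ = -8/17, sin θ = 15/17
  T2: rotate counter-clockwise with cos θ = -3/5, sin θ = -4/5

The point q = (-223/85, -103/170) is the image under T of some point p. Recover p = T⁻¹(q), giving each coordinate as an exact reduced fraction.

T1 = [-8/17 -15/17 0; 15/17 -8/17 0; 0 0 1]
T2·T1 = [84/85 13/85 0; -13/85 84/85 0; 0 0 1]
det M = 1; M⁻¹ = [84/85 -13/85 0; 13/85 84/85 0; 0 0 1]
M⁻¹ · (-223/85, -103/170)ᵀ = (-5/2, -1)ᵀ

p = (-5/2, -1)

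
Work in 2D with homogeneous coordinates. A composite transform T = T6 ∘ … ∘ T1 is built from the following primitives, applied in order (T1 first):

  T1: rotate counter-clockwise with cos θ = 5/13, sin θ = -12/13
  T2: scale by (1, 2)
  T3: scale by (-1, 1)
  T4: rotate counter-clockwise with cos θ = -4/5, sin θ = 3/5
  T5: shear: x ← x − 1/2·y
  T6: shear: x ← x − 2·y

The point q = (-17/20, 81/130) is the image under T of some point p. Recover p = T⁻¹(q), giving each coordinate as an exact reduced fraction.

T1 = [5/13 12/13 0; -12/13 5/13 0; 0 0 1]
T2·T1 = [5/13 12/13 0; -24/13 10/13 0; 0 0 1]
T3·…·T1 = [-5/13 -12/13 0; -24/13 10/13 0; 0 0 1]
T4·…·T1 = [92/65 18/65 0; 81/65 -76/65 0; 0 0 1]
T5·…·T1 = [103/130 56/65 0; 81/65 -76/65 0; 0 0 1]
T6·…·T1 = [-17/10 16/5 0; 81/65 -76/65 0; 0 0 1]
det M = -2; M⁻¹ = [38/65 8/5 0; 81/130 17/20 0; 0 0 1]
M⁻¹ · (-17/20, 81/130)ᵀ = (1/2, 0)ᵀ

p = (1/2, 0)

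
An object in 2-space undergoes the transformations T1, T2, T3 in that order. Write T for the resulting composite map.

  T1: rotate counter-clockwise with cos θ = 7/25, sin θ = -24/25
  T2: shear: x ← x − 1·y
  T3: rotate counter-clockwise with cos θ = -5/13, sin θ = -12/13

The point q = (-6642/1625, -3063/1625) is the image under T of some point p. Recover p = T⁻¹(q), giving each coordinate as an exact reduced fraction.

T1 = [7/25 24/25 0; -24/25 7/25 0; 0 0 1]
T2·T1 = [31/25 17/25 0; -24/25 7/25 0; 0 0 1]
T3·…·T1 = [-443/325 -1/325 0; -252/325 -239/325 0; 0 0 1]
det M = 1; M⁻¹ = [-239/325 1/325 0; 252/325 -443/325 0; 0 0 1]
M⁻¹ · (-6642/1625, -3063/1625)ᵀ = (3, -3/5)ᵀ

p = (3, -3/5)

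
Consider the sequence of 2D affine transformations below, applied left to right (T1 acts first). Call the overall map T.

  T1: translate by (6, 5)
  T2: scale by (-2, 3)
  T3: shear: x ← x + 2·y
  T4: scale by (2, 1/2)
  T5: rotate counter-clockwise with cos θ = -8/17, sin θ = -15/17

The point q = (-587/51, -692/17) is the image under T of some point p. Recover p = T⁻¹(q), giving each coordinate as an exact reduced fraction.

p = (5/3, 1)

T1 = [1 0 6; 0 1 5; 0 0 1]
T2·T1 = [-2 0 -12; 0 3 15; 0 0 1]
T3·…·T1 = [-2 6 18; 0 3 15; 0 0 1]
T4·…·T1 = [-4 12 36; 0 3/2 15/2; 0 0 1]
T5·…·T1 = [32/17 -147/34 -351/34; 60/17 -192/17 -600/17; 0 0 1]
det M = -6; M⁻¹ = [32/17 -49/68 -6; 10/17 -16/51 -5; 0 0 1]
M⁻¹ · (-587/51, -692/17)ᵀ = (5/3, 1)ᵀ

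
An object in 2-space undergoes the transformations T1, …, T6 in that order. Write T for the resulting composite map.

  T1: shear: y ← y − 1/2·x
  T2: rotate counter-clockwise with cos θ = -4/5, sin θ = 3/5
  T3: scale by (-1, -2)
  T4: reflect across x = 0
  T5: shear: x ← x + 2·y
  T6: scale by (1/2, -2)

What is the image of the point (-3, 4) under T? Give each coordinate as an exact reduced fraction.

T1 shear: y ← y − 1/2·x: (-3, 4) → (-3, 11/2)
T2 rotate counter-clockwise with cos θ = -4/5, sin θ = 3/5: (-3, 11/2) → (-9/10, -31/5)
T3 scale by (-1, -2): (-9/10, -31/5) → (9/10, 62/5)
T4 reflect across x = 0: (9/10, 62/5) → (-9/10, 62/5)
T5 shear: x ← x + 2·y: (-9/10, 62/5) → (239/10, 62/5)
T6 scale by (1/2, -2): (239/10, 62/5) → (239/20, -124/5)

T(p) = (239/20, -124/5)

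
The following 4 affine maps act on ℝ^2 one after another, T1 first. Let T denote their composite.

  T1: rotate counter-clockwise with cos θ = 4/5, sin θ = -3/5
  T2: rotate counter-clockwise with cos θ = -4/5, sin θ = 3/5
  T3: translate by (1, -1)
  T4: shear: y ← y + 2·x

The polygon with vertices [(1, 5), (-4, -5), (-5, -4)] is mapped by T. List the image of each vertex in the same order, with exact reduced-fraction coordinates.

image vertices: (-102/25, -48/5), (173/25, 52/5), (156/25, 39/5)

T1 rotate counter-clockwise with cos θ = 4/5, sin θ = -3/5: (1, 5) → (19/5, 17/5); (-4, -5) → (-31/5, -8/5); (-5, -4) → (-32/5, -1/5)
T2 rotate counter-clockwise with cos θ = -4/5, sin θ = 3/5: (19/5, 17/5) → (-127/25, -11/25); (-31/5, -8/5) → (148/25, -61/25); (-32/5, -1/5) → (131/25, -92/25)
T3 translate by (1, -1): (-127/25, -11/25) → (-102/25, -36/25); (148/25, -61/25) → (173/25, -86/25); (131/25, -92/25) → (156/25, -117/25)
T4 shear: y ← y + 2·x: (-102/25, -36/25) → (-102/25, -48/5); (173/25, -86/25) → (173/25, 52/5); (156/25, -117/25) → (156/25, 39/5)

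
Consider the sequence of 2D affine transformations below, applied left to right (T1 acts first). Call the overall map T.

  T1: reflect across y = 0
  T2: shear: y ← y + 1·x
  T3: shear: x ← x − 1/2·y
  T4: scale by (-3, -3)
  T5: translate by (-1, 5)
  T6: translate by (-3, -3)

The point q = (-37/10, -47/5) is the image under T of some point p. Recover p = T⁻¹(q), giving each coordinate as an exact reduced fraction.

p = (9/5, -2)

T1 = [1 0 0; 0 -1 0; 0 0 1]
T2·T1 = [1 0 0; 1 -1 0; 0 0 1]
T3·…·T1 = [1/2 1/2 0; 1 -1 0; 0 0 1]
T4·…·T1 = [-3/2 -3/2 0; -3 3 0; 0 0 1]
T5·…·T1 = [-3/2 -3/2 -1; -3 3 5; 0 0 1]
T6·…·T1 = [-3/2 -3/2 -4; -3 3 2; 0 0 1]
det M = -9; M⁻¹ = [-1/3 -1/6 -1; -1/3 1/6 -5/3; 0 0 1]
M⁻¹ · (-37/10, -47/5)ᵀ = (9/5, -2)ᵀ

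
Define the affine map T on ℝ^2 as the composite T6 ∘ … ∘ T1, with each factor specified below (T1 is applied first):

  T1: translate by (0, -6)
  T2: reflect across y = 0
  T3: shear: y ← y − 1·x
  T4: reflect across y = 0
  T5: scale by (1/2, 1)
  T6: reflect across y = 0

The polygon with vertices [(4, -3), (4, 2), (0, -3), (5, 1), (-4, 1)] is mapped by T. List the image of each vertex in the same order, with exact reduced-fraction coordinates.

image vertices: (2, 5), (2, 0), (0, 9), (5/2, 0), (-2, 9)

T1 translate by (0, -6): (4, -3) → (4, -9); (4, 2) → (4, -4); (0, -3) → (0, -9); (5, 1) → (5, -5); (-4, 1) → (-4, -5)
T2 reflect across y = 0: (4, -9) → (4, 9); (4, -4) → (4, 4); (0, -9) → (0, 9); (5, -5) → (5, 5); (-4, -5) → (-4, 5)
T3 shear: y ← y − 1·x: (4, 9) → (4, 5); (4, 4) → (4, 0); (0, 9) → (0, 9); (5, 5) → (5, 0); (-4, 5) → (-4, 9)
T4 reflect across y = 0: (4, 5) → (4, -5); (4, 0) → (4, 0); (0, 9) → (0, -9); (5, 0) → (5, 0); (-4, 9) → (-4, -9)
T5 scale by (1/2, 1): (4, -5) → (2, -5); (4, 0) → (2, 0); (0, -9) → (0, -9); (5, 0) → (5/2, 0); (-4, -9) → (-2, -9)
T6 reflect across y = 0: (2, -5) → (2, 5); (2, 0) → (2, 0); (0, -9) → (0, 9); (5/2, 0) → (5/2, 0); (-2, -9) → (-2, 9)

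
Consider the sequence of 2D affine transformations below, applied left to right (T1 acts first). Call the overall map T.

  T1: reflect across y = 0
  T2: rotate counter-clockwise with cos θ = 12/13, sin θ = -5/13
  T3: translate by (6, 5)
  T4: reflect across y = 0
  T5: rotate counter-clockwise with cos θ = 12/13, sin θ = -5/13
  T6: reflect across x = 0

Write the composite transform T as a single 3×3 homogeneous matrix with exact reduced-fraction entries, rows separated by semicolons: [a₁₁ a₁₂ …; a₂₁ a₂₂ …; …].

T1 = [1 0 0; 0 -1 0; 0 0 1]
T2·T1 = [12/13 -5/13 0; -5/13 -12/13 0; 0 0 1]
T3·…·T1 = [12/13 -5/13 6; -5/13 -12/13 5; 0 0 1]
T4·…·T1 = [12/13 -5/13 6; 5/13 12/13 -5; 0 0 1]
T5·…·T1 = [1 0 47/13; 0 1 -90/13; 0 0 1]
T6·…·T1 = [-1 0 -47/13; 0 1 -90/13; 0 0 1]

T = [-1 0 -47/13; 0 1 -90/13; 0 0 1]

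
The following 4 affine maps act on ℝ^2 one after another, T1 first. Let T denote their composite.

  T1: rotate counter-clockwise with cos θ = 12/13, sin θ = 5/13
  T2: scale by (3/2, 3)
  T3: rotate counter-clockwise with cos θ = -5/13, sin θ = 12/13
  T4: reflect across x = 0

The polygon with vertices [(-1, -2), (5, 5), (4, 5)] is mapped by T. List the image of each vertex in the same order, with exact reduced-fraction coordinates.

T1 rotate counter-clockwise with cos θ = 12/13, sin θ = 5/13: (-1, -2) → (-2/13, -29/13); (5, 5) → (35/13, 85/13); (4, 5) → (23/13, 80/13)
T2 scale by (3/2, 3): (-2/13, -29/13) → (-3/13, -87/13); (35/13, 85/13) → (105/26, 255/13); (23/13, 80/13) → (69/26, 240/13)
T3 rotate counter-clockwise with cos θ = -5/13, sin θ = 12/13: (-3/13, -87/13) → (1059/169, 399/169); (105/26, 255/13) → (-6645/338, -645/169); (69/26, 240/13) → (-6105/338, -786/169)
T4 reflect across x = 0: (1059/169, 399/169) → (-1059/169, 399/169); (-6645/338, -645/169) → (6645/338, -645/169); (-6105/338, -786/169) → (6105/338, -786/169)

image vertices: (-1059/169, 399/169), (6645/338, -645/169), (6105/338, -786/169)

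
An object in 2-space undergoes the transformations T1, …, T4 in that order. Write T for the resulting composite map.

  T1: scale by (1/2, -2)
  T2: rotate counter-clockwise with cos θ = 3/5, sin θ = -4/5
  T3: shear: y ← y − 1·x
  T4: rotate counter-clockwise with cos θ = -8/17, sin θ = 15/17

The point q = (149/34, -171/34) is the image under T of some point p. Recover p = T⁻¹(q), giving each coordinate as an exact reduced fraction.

T1 = [1/2 0 0; 0 -2 0; 0 0 1]
T2·T1 = [3/10 -8/5 0; -2/5 -6/5 0; 0 0 1]
T3·…·T1 = [3/10 -8/5 0; -7/10 2/5 0; 0 0 1]
T4·…·T1 = [81/170 2/5 0; 101/170 -8/5 0; 0 0 1]
det M = -1; M⁻¹ = [8/5 2/5 0; 101/170 -81/170 0; 0 0 1]
M⁻¹ · (149/34, -171/34)ᵀ = (5, 5)ᵀ

p = (5, 5)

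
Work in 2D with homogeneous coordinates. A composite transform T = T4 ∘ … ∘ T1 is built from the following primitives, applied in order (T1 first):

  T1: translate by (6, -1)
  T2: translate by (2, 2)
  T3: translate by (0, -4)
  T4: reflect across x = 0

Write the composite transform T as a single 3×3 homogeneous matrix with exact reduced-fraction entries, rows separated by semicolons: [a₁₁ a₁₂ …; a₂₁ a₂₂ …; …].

T1 = [1 0 6; 0 1 -1; 0 0 1]
T2·T1 = [1 0 8; 0 1 1; 0 0 1]
T3·…·T1 = [1 0 8; 0 1 -3; 0 0 1]
T4·…·T1 = [-1 0 -8; 0 1 -3; 0 0 1]

T = [-1 0 -8; 0 1 -3; 0 0 1]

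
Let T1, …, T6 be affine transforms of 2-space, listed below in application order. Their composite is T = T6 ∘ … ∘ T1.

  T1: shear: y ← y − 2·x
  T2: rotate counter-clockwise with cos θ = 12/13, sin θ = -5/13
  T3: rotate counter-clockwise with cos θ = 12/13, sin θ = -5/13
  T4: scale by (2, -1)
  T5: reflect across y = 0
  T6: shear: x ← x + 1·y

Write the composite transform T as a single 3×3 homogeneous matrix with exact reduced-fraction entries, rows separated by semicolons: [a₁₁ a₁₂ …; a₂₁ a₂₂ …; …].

T = [-600/169 359/169 0; -358/169 119/169 0; 0 0 1]

T1 = [1 0 0; -2 1 0; 0 0 1]
T2·T1 = [2/13 5/13 0; -29/13 12/13 0; 0 0 1]
T3·…·T1 = [-121/169 120/169 0; -358/169 119/169 0; 0 0 1]
T4·…·T1 = [-242/169 240/169 0; 358/169 -119/169 0; 0 0 1]
T5·…·T1 = [-242/169 240/169 0; -358/169 119/169 0; 0 0 1]
T6·…·T1 = [-600/169 359/169 0; -358/169 119/169 0; 0 0 1]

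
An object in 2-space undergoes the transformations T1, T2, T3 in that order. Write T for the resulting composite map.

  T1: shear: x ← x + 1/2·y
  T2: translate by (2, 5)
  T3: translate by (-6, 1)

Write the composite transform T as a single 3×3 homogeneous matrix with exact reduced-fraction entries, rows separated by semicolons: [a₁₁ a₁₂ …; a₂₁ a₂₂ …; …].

T = [1 1/2 -4; 0 1 6; 0 0 1]

T1 = [1 1/2 0; 0 1 0; 0 0 1]
T2·T1 = [1 1/2 2; 0 1 5; 0 0 1]
T3·…·T1 = [1 1/2 -4; 0 1 6; 0 0 1]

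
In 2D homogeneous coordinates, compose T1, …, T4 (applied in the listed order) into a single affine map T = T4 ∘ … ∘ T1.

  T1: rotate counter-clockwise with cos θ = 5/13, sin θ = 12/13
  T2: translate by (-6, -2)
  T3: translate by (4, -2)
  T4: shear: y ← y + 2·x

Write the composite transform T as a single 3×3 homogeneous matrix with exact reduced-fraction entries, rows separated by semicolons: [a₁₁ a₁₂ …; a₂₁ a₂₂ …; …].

T = [5/13 -12/13 -2; 22/13 -19/13 -8; 0 0 1]

T1 = [5/13 -12/13 0; 12/13 5/13 0; 0 0 1]
T2·T1 = [5/13 -12/13 -6; 12/13 5/13 -2; 0 0 1]
T3·…·T1 = [5/13 -12/13 -2; 12/13 5/13 -4; 0 0 1]
T4·…·T1 = [5/13 -12/13 -2; 22/13 -19/13 -8; 0 0 1]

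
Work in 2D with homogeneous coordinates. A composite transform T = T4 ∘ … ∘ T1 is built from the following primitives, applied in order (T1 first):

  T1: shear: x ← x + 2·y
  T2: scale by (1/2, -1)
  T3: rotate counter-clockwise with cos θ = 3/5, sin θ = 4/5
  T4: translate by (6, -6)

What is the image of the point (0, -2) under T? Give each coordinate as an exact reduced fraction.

T1 shear: x ← x + 2·y: (0, -2) → (-4, -2)
T2 scale by (1/2, -1): (-4, -2) → (-2, 2)
T3 rotate counter-clockwise with cos θ = 3/5, sin θ = 4/5: (-2, 2) → (-14/5, -2/5)
T4 translate by (6, -6): (-14/5, -2/5) → (16/5, -32/5)

T(p) = (16/5, -32/5)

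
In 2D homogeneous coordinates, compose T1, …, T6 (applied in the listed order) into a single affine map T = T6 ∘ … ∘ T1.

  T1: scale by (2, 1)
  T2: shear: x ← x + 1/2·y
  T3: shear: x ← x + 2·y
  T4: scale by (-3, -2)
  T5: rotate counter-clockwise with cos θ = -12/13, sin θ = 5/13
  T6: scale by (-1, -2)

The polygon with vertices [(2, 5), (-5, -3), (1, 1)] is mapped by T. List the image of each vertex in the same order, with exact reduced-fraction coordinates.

image vertices: (-644/13, 255/13), (660/13, -381/13), (-172/13, 87/13)

T1 scale by (2, 1): (2, 5) → (4, 5); (-5, -3) → (-10, -3); (1, 1) → (2, 1)
T2 shear: x ← x + 1/2·y: (4, 5) → (13/2, 5); (-10, -3) → (-23/2, -3); (2, 1) → (5/2, 1)
T3 shear: x ← x + 2·y: (13/2, 5) → (33/2, 5); (-23/2, -3) → (-35/2, -3); (5/2, 1) → (9/2, 1)
T4 scale by (-3, -2): (33/2, 5) → (-99/2, -10); (-35/2, -3) → (105/2, 6); (9/2, 1) → (-27/2, -2)
T5 rotate counter-clockwise with cos θ = -12/13, sin θ = 5/13: (-99/2, -10) → (644/13, -255/26); (105/2, 6) → (-660/13, 381/26); (-27/2, -2) → (172/13, -87/26)
T6 scale by (-1, -2): (644/13, -255/26) → (-644/13, 255/13); (-660/13, 381/26) → (660/13, -381/13); (172/13, -87/26) → (-172/13, 87/13)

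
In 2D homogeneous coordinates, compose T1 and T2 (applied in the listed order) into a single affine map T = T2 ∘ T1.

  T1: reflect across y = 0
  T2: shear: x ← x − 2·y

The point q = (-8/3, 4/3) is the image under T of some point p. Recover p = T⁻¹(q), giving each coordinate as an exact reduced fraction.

p = (0, -4/3)

T1 = [1 0 0; 0 -1 0; 0 0 1]
T2·T1 = [1 2 0; 0 -1 0; 0 0 1]
det M = -1; M⁻¹ = [1 2 0; 0 -1 0; 0 0 1]
M⁻¹ · (-8/3, 4/3)ᵀ = (0, -4/3)ᵀ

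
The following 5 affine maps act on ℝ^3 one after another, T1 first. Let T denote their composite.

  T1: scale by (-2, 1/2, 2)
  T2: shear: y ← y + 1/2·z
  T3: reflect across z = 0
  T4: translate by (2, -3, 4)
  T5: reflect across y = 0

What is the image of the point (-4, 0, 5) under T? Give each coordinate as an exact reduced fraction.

T1 scale by (-2, 1/2, 2): (-4, 0, 5) → (8, 0, 10)
T2 shear: y ← y + 1/2·z: (8, 0, 10) → (8, 5, 10)
T3 reflect across z = 0: (8, 5, 10) → (8, 5, -10)
T4 translate by (2, -3, 4): (8, 5, -10) → (10, 2, -6)
T5 reflect across y = 0: (10, 2, -6) → (10, -2, -6)

T(p) = (10, -2, -6)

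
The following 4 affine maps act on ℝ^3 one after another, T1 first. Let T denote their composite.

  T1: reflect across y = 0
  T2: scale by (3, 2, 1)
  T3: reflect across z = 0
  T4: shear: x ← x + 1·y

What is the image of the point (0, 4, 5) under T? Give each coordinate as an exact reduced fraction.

T(p) = (-8, -8, -5)

T1 reflect across y = 0: (0, 4, 5) → (0, -4, 5)
T2 scale by (3, 2, 1): (0, -4, 5) → (0, -8, 5)
T3 reflect across z = 0: (0, -8, 5) → (0, -8, -5)
T4 shear: x ← x + 1·y: (0, -8, -5) → (-8, -8, -5)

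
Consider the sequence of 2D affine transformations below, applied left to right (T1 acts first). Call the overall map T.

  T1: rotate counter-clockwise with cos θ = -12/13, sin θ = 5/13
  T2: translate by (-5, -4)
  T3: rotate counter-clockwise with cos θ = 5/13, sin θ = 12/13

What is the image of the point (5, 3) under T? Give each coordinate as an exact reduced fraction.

T1 rotate counter-clockwise with cos θ = -12/13, sin θ = 5/13: (5, 3) → (-75/13, -11/13)
T2 translate by (-5, -4): (-75/13, -11/13) → (-140/13, -63/13)
T3 rotate counter-clockwise with cos θ = 5/13, sin θ = 12/13: (-140/13, -63/13) → (56/169, -1995/169)

T(p) = (56/169, -1995/169)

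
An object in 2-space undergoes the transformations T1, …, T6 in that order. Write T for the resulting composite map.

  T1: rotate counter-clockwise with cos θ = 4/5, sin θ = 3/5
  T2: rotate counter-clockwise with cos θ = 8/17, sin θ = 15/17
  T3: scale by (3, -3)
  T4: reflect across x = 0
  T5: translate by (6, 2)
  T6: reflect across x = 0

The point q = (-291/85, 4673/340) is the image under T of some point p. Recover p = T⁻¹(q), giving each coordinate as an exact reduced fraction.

p = (-4, -1/4)

T1 = [4/5 -3/5 0; 3/5 4/5 0; 0 0 1]
T2·T1 = [-13/85 -84/85 0; 84/85 -13/85 0; 0 0 1]
T3·…·T1 = [-39/85 -252/85 0; -252/85 39/85 0; 0 0 1]
T4·…·T1 = [39/85 252/85 0; -252/85 39/85 0; 0 0 1]
T5·…·T1 = [39/85 252/85 6; -252/85 39/85 2; 0 0 1]
T6·…·T1 = [-39/85 -252/85 -6; -252/85 39/85 2; 0 0 1]
det M = -9; M⁻¹ = [-13/255 -28/85 6/17; -28/85 13/255 -106/51; 0 0 1]
M⁻¹ · (-291/85, 4673/340)ᵀ = (-4, -1/4)ᵀ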